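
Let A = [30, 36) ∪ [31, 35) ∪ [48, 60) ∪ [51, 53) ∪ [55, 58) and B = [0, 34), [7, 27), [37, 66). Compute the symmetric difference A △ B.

[0, 30) ∪ [34, 36) ∪ [37, 48) ∪ [60, 66)

A, merged: [30, 36), [48, 60).
B, merged: [0, 34), [37, 66).
Only in the first: [34, 36).
Only in the second: [0, 30), [37, 48), [60, 66).
Together these are the periods covered by exactly one.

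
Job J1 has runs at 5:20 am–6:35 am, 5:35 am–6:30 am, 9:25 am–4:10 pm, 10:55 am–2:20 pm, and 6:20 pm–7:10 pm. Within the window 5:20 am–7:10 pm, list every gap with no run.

6:35 am-9:25 am, 4:10 pm-6:20 pm

After merging, the occupied span is 5:20 am-6:35 am, 9:25 am-4:10 pm, 6:20 pm-7:10 pm.
Uncovered inside 5:20 am-7:10 pm: 6:35 am-9:25 am, 4:10 pm-6:20 pm.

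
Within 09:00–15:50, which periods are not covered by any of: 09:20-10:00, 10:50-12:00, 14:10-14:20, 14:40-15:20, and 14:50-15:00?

09:00–09:20, 10:00–10:50, 12:00–14:10, 14:20–14:40, 15:20–15:50

After merging, the occupied span is 09:20–10:00, 10:50–12:00, 14:10–14:20, 14:40–15:20.
Gaps within 09:00–15:50: 09:00–09:20, 10:00–10:50, 12:00–14:10, 14:20–14:40, 15:20–15:50.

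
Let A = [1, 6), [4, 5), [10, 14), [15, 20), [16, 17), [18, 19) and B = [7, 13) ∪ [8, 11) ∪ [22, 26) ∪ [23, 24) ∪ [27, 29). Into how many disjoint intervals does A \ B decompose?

3

Merge the first list: [1, 6), [10, 14), [15, 20).
Merge the second list: [7, 13), [22, 26), [27, 29).
A \ B = [1, 6), [13, 14), [15, 20).
That is 3 disjoint pieces.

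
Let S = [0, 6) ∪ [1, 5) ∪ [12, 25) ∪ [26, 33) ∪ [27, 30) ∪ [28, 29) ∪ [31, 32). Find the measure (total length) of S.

Merged: [0, 6), [12, 25), [26, 33).
Lengths: 6 + 13 + 7 = 26.

26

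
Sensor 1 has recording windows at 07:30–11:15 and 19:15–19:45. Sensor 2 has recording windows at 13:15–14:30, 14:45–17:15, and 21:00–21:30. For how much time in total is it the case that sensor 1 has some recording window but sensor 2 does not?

4 h 15 min

A \ B = 07:30–11:15, 19:15–19:45.
Total: 3 h 45 min + 30 min = 4 h 15 min.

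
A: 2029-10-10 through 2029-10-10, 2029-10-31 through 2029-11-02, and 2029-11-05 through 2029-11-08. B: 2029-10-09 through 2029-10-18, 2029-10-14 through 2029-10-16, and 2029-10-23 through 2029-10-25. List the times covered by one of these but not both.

Second set merges to 2029-10-09 through 2029-10-18, 2029-10-23 through 2029-10-25.
Only in the first: 2029-10-31 through 2029-11-02, 2029-11-05 through 2029-11-08.
Only in the second: 2029-10-09 through 2029-10-09, 2029-10-11 through 2029-10-18, 2029-10-23 through 2029-10-25.
Together these are the periods covered by exactly one.

2029-10-09 through 2029-10-09, 2029-10-11 through 2029-10-18, 2029-10-23 through 2029-10-25, 2029-10-31 through 2029-11-02, 2029-11-05 through 2029-11-08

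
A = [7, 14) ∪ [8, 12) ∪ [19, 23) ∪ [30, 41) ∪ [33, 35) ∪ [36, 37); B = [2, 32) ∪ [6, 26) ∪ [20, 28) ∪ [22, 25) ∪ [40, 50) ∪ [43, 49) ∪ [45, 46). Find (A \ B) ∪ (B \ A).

A, merged: [7, 14), [19, 23), [30, 41).
B, merged: [2, 32), [40, 50).
A but not B: [32, 40).
B but not A: [2, 7), [14, 19), [23, 30), [41, 50).
Combining gives A △ B.

[2, 7) ∪ [14, 19) ∪ [23, 30) ∪ [32, 40) ∪ [41, 50)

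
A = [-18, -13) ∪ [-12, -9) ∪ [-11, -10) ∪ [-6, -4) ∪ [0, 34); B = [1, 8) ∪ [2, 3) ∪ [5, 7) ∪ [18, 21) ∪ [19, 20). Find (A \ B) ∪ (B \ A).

[-18, -13) ∪ [-12, -9) ∪ [-6, -4) ∪ [0, 1) ∪ [8, 18) ∪ [21, 34)

Merge the first list: [-18, -13), [-12, -9), [-6, -4), [0, 34).
Merge the second list: [1, 8), [18, 21).
A but not B: [-18, -13), [-12, -9), [-6, -4), [0, 1), [8, 18), [21, 34).
B but not A: none.
Combining gives A △ B.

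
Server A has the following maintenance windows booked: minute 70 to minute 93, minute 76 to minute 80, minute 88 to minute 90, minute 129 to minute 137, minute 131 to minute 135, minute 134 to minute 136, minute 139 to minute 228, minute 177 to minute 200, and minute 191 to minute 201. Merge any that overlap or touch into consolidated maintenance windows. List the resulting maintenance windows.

minute 76 to minute 80 overlaps/touches minute 70 to minute 93 → extend to minute 70 to minute 93.
minute 88 to minute 90 overlaps/touches minute 70 to minute 93 → extend to minute 70 to minute 93.
minute 129 to minute 137 is disjoint → start new block.
minute 131 to minute 135 overlaps/touches minute 129 to minute 137 → extend to minute 129 to minute 137.
minute 134 to minute 136 overlaps/touches minute 129 to minute 137 → extend to minute 129 to minute 137.
minute 139 to minute 228 is disjoint → start new block.
minute 177 to minute 200 overlaps/touches minute 139 to minute 228 → extend to minute 139 to minute 228.
minute 191 to minute 201 overlaps/touches minute 139 to minute 228 → extend to minute 139 to minute 228.

minute 70 to minute 93, minute 129 to minute 137, minute 139 to minute 228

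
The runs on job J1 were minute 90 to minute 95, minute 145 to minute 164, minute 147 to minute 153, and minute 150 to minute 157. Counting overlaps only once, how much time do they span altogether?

Merged: minute 90 to minute 95, minute 145 to minute 164.
Lengths: 5 minutes + 19 minutes = 24 minutes.

24 minutes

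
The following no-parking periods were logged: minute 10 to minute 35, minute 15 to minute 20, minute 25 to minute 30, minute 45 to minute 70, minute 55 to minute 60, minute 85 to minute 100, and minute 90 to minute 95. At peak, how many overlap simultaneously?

2

At minute 15, 2 of the intervals are simultaneously active.
No point has more.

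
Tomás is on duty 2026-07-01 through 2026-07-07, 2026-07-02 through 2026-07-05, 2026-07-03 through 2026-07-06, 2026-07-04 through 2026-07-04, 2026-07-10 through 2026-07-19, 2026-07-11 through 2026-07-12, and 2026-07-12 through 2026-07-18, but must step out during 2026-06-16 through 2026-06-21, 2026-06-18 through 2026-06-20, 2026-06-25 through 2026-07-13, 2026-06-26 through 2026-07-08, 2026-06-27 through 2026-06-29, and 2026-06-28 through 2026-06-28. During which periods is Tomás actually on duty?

First set merges to 2026-07-01 through 2026-07-07, 2026-07-10 through 2026-07-19.
Second set merges to 2026-06-16 through 2026-06-21, 2026-06-25 through 2026-07-13.
2026-07-01 through 2026-07-07: fully covered by B → removed.
2026-07-10 through 2026-07-19 minus B → 2026-07-14 through 2026-07-19.

2026-07-14 through 2026-07-19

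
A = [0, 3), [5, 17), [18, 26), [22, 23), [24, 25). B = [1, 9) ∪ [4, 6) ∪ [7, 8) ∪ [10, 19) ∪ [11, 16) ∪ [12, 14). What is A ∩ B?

Merge the first list: [0, 3), [5, 17), [18, 26).
Merge the second list: [1, 9), [10, 19).
[0, 3) ∩ B → [1, 3).
[5, 17) ∩ B → [5, 9), [10, 17).
[18, 26) ∩ B → [18, 19).

[1, 3) ∪ [5, 9) ∪ [10, 17) ∪ [18, 19)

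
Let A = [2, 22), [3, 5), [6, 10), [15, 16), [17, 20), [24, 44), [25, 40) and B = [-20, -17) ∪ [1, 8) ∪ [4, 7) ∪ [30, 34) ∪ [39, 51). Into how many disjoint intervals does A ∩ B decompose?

3

First set merges to [2, 22), [24, 44).
Second set merges to [-20, -17), [1, 8), [30, 34), [39, 51).
A ∩ B = [2, 8), [30, 34), [39, 44).
That is 3 disjoint pieces.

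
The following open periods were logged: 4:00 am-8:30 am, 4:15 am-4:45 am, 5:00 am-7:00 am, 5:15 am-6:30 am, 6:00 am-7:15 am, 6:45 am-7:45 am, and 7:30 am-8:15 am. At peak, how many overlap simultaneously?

4

Sweep endpoints in order; track running count of active intervals.
Peak of 4 reached at 6:00 am.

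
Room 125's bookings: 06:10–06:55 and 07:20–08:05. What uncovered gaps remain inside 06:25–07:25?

After merging, the occupied span is 06:10–06:55, 07:20–08:05.
Gaps within 06:25–07:25: 06:55–07:20.

06:55–07:20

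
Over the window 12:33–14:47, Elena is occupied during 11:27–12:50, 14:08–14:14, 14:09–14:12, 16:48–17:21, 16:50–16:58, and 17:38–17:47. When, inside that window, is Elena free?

12:50–14:08, 14:14–14:47

After merging, the occupied span is 11:27–12:50, 14:08–14:14, 16:48–17:21, 17:38–17:47.
Complement within 12:33–14:47: 12:50–14:08, 14:14–14:47.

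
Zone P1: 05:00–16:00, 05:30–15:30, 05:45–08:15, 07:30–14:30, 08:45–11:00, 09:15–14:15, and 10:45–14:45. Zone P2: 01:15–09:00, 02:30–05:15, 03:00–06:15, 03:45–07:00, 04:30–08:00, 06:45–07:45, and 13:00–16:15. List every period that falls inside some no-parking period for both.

05:00-09:00, 13:00-16:00

Merge the first list: 05:00-16:00.
Merge the second list: 01:15-09:00, 13:00-16:15.
05:00-16:00 overlaps B on 05:00-09:00, 13:00-16:00.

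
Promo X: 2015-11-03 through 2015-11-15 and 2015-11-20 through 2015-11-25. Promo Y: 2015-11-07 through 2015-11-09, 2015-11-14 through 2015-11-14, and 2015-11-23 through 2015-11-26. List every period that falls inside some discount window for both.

2015-11-03 through 2015-11-15 ∩ B → 2015-11-07 through 2015-11-09, 2015-11-14 through 2015-11-14.
2015-11-20 through 2015-11-25 ∩ B → 2015-11-23 through 2015-11-25.

2015-11-07 through 2015-11-09, 2015-11-14 through 2015-11-14, 2015-11-23 through 2015-11-25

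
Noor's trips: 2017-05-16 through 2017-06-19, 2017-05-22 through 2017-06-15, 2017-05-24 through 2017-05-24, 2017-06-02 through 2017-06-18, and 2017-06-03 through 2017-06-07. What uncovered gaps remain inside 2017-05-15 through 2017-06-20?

After merging, the occupied span is 2017-05-16 through 2017-06-19.
Complement within 2017-05-15 through 2017-06-20: 2017-05-15 through 2017-05-15, 2017-06-20 through 2017-06-20.

2017-05-15 through 2017-05-15, 2017-06-20 through 2017-06-20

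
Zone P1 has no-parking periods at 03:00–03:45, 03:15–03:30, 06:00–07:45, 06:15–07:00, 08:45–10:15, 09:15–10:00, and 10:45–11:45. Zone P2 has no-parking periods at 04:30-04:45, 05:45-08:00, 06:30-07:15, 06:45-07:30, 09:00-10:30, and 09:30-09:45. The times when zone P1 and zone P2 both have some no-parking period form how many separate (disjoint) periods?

First set merges to 03:00-03:45, 06:00-07:45, 08:45-10:15, 10:45-11:45.
Second set merges to 04:30-04:45, 05:45-08:00, 09:00-10:30.
A ∩ B = 06:00-07:45, 09:00-10:15.
That is 2 disjoint pieces.

2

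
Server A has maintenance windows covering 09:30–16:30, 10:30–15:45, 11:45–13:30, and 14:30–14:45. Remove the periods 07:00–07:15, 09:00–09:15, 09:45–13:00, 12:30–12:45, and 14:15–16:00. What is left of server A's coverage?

09:30-09:45, 13:00-14:15, 16:00-16:30

A, merged: 09:30-16:30.
B, merged: 07:00-07:15, 09:00-09:15, 09:45-13:00, 14:15-16:00.
09:30-16:30 \ B = 09:30-09:45, 13:00-14:15, 16:00-16:30.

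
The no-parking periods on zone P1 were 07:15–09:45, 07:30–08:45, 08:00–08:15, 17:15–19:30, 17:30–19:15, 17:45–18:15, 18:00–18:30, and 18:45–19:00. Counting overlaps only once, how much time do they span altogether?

4 h 45 min

Merged: 07:15–09:45, 17:15–19:30.
Lengths: 2 h 30 min + 2 h 15 min = 4 h 45 min.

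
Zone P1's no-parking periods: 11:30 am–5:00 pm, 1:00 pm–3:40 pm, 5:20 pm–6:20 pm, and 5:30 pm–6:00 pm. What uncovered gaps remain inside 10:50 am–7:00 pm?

The merged coverage is 11:30 am–5:00 pm, 5:20 pm–6:20 pm.
Gaps within 10:50 am–7:00 pm: 10:50 am–11:30 am, 5:00 pm–5:20 pm, 6:20 pm–7:00 pm.

10:50 am–11:30 am, 5:00 pm–5:20 pm, 6:20 pm–7:00 pm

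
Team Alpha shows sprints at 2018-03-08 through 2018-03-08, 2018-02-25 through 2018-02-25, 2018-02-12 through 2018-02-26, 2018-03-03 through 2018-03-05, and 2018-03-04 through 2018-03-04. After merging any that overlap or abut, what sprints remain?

2018-02-12 through 2018-02-26, 2018-03-03 through 2018-03-05, 2018-03-08 through 2018-03-08

Sort by start: 2018-02-12 through 2018-02-26, 2018-02-25 through 2018-02-25, 2018-03-03 through 2018-03-05, 2018-03-04 through 2018-03-04, 2018-03-08 through 2018-03-08.
2018-02-25 through 2018-02-25 overlaps/touches 2018-02-12 through 2018-02-26 → extend to 2018-02-12 through 2018-02-26.
2018-03-03 through 2018-03-05 is disjoint → start new block.
2018-03-04 through 2018-03-04 overlaps/touches 2018-03-03 through 2018-03-05 → extend to 2018-03-03 through 2018-03-05.
2018-03-08 through 2018-03-08 is disjoint → start new block.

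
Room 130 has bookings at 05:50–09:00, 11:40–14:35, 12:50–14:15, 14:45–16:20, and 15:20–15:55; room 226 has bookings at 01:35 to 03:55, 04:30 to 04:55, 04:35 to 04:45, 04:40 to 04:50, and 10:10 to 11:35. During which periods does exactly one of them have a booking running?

First set merges to 05:50–09:00, 11:40–14:35, 14:45–16:20.
Second set merges to 01:35–03:55, 04:30–04:55, 10:10–11:35.
A \ B = 05:50–09:00, 11:40–14:35, 14:45–16:20.
B \ A = 01:35–03:55, 04:30–04:55, 10:10–11:35.
Union of the two gives the symmetric difference.

01:35–03:55, 04:30–04:55, 05:50–09:00, 10:10–11:35, 11:40–14:35, 14:45–16:20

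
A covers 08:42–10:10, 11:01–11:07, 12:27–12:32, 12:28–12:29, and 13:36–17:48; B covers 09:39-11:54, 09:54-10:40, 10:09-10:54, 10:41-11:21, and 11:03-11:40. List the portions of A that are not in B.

08:42–09:39, 12:27–12:32, 13:36–17:48

Merge the first list: 08:42–10:10, 11:01–11:07, 12:27–12:32, 13:36–17:48.
Merge the second list: 09:39–11:54.
08:42–10:10 minus B → 08:42–09:39.
11:01–11:07: fully covered by B → removed.
12:27–12:32: no B overlap → unchanged.
13:36–17:48: no B overlap → unchanged.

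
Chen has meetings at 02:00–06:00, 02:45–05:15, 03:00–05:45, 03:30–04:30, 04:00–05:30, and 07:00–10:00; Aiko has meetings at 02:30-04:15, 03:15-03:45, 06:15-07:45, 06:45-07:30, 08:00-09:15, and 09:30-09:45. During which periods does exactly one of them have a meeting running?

02:00–02:30, 04:15–06:00, 06:15–07:00, 07:45–08:00, 09:15–09:30, 09:45–10:00

Merge the first list: 02:00–06:00, 07:00–10:00.
Merge the second list: 02:30–04:15, 06:15–07:45, 08:00–09:15, 09:30–09:45.
A \ B = 02:00–02:30, 04:15–06:00, 07:45–08:00, 09:15–09:30, 09:45–10:00.
B \ A = 06:15–07:00.
Union of the two gives the symmetric difference.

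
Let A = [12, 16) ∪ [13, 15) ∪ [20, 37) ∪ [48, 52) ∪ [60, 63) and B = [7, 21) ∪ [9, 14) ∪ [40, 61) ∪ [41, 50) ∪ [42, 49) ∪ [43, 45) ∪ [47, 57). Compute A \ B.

[21, 37) ∪ [61, 63)

First set merges to [12, 16), [20, 37), [48, 52), [60, 63).
Second set merges to [7, 21), [40, 61).
[12, 16): entirely removed.
[20, 37) \ B = [21, 37).
[48, 52): entirely removed.
[60, 63) \ B = [61, 63).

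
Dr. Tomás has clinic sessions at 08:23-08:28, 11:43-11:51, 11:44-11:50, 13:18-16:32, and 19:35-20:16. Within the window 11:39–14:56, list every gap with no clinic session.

11:39–11:43, 11:51–13:18

The merged coverage is 08:23–08:28, 11:43–11:51, 13:18–16:32, 19:35–20:16.
Gaps within 11:39–14:56: 11:39–11:43, 11:51–13:18.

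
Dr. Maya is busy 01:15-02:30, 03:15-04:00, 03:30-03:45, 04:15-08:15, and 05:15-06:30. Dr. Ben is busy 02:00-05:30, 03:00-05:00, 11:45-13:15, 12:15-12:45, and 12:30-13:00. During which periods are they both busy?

02:00–02:30, 03:15–04:00, 04:15–05:30

First set merges to 01:15–02:30, 03:15–04:00, 04:15–08:15.
Second set merges to 02:00–05:30, 11:45–13:15.
01:15–02:30 meets the second set on 02:00–02:30.
03:15–04:00 meets the second set on 03:15–04:00.
04:15–08:15 meets the second set on 04:15–05:30.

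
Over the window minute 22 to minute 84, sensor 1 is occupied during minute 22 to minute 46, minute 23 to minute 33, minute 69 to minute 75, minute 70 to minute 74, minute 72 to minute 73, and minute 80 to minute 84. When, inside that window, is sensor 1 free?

minute 46 to minute 69, minute 75 to minute 80

After merging, the occupied span is minute 22 to minute 46, minute 69 to minute 75, minute 80 to minute 84.
Uncovered inside minute 22 to minute 84: minute 46 to minute 69, minute 75 to minute 80.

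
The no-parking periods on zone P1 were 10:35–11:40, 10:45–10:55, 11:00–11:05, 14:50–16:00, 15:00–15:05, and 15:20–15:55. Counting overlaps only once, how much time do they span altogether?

Merged: 10:35-11:40, 14:50-16:00.
Lengths: 1 h 5 min + 1 h 10 min = 2 h 15 min.

2 h 15 min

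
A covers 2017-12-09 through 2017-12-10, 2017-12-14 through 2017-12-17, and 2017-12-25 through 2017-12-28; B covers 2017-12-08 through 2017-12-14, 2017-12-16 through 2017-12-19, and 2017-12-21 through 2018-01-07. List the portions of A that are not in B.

2017-12-15 through 2017-12-15

2017-12-09 through 2017-12-10 lies entirely inside B → drops out.
2017-12-14 through 2017-12-17 with B removed leaves 2017-12-15 through 2017-12-15.
2017-12-25 through 2017-12-28 lies entirely inside B → drops out.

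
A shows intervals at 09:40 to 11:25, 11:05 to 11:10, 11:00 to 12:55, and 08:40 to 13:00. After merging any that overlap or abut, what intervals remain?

Sort by start: 08:40–13:00, 09:40–11:25, 11:00–12:55, 11:05–11:10.
09:40–11:25 overlaps/touches 08:40–13:00 → extend to 08:40–13:00.
11:00–12:55 overlaps/touches 08:40–13:00 → extend to 08:40–13:00.
11:05–11:10 overlaps/touches 08:40–13:00 → extend to 08:40–13:00.

08:40–13:00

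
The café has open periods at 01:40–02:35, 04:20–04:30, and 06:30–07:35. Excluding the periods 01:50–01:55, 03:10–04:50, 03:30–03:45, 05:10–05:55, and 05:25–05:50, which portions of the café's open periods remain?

01:40-01:50, 01:55-02:35, 06:30-07:35

Second set merges to 01:50-01:55, 03:10-04:50, 05:10-05:55.
01:40-02:35 with B removed leaves 01:40-01:50, 01:55-02:35.
04:20-04:30 lies entirely inside B → drops out.
06:30-07:35 is untouched.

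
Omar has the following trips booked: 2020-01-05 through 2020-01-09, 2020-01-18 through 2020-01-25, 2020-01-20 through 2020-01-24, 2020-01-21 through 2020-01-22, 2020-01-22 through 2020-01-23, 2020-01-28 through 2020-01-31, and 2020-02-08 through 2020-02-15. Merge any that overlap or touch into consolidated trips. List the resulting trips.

2020-01-18 through 2020-01-25 is disjoint → start new block.
2020-01-20 through 2020-01-24 overlaps/touches 2020-01-18 through 2020-01-25 → extend to 2020-01-18 through 2020-01-25.
2020-01-21 through 2020-01-22 overlaps/touches 2020-01-18 through 2020-01-25 → extend to 2020-01-18 through 2020-01-25.
2020-01-22 through 2020-01-23 overlaps/touches 2020-01-18 through 2020-01-25 → extend to 2020-01-18 through 2020-01-25.
2020-01-28 through 2020-01-31 is disjoint → start new block.
2020-02-08 through 2020-02-15 is disjoint → start new block.

2020-01-05 through 2020-01-09, 2020-01-18 through 2020-01-25, 2020-01-28 through 2020-01-31, 2020-02-08 through 2020-02-15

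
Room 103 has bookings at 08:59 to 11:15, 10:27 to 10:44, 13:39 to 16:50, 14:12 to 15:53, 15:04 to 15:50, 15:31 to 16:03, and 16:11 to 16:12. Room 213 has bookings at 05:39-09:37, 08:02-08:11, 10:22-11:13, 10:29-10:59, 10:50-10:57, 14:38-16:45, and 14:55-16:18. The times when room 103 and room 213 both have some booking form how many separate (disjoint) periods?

3

Merge the first list: 08:59–11:15, 13:39–16:50.
Merge the second list: 05:39–09:37, 10:22–11:13, 14:38–16:45.
A ∩ B = 08:59–09:37, 10:22–11:13, 14:38–16:45.
That is 3 disjoint pieces.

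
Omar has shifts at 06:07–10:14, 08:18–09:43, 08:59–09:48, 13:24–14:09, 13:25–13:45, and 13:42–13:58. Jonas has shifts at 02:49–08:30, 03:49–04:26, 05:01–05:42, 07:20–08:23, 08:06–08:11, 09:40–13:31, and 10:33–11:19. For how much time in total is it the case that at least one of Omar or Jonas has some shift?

Merge the first list: 06:07-10:14, 13:24-14:09.
Merge the second list: 02:49-08:30, 09:40-13:31.
A ∪ B = 02:49-14:09.
Total: 11 h 20 min.

11 h 20 min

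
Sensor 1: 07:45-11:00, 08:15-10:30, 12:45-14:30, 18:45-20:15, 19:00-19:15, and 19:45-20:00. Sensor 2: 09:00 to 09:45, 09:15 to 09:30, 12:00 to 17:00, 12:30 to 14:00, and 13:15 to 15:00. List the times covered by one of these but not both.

07:45-09:00, 09:45-11:00, 12:00-12:45, 14:30-17:00, 18:45-20:15

First set merges to 07:45-11:00, 12:45-14:30, 18:45-20:15.
Second set merges to 09:00-09:45, 12:00-17:00.
A \ B = 07:45-09:00, 09:45-11:00, 18:45-20:15.
B \ A = 12:00-12:45, 14:30-17:00.
Union of the two gives the symmetric difference.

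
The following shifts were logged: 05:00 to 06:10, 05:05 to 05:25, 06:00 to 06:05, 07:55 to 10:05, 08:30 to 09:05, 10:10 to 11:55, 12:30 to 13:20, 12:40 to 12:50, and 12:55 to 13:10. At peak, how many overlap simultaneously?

At 05:05, 2 of the intervals are simultaneously active.
No point has more.

2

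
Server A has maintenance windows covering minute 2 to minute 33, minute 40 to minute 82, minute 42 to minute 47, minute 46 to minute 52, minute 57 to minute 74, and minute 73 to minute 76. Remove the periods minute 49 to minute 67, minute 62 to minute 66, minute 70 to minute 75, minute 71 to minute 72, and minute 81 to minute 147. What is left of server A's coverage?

minute 2 to minute 33, minute 40 to minute 49, minute 67 to minute 70, minute 75 to minute 81

Merge the first list: minute 2 to minute 33, minute 40 to minute 82.
Merge the second list: minute 49 to minute 67, minute 70 to minute 75, minute 81 to minute 147.
minute 2 to minute 33 is untouched.
minute 40 to minute 82 with B removed leaves minute 40 to minute 49, minute 67 to minute 70, minute 75 to minute 81.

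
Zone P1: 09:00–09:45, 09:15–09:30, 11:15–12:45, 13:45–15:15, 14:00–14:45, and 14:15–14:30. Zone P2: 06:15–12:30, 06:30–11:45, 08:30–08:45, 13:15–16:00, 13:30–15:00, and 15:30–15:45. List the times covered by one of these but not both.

Merge the first list: 09:00–09:45, 11:15–12:45, 13:45–15:15.
Merge the second list: 06:15–12:30, 13:15–16:00.
A but not B: 12:30–12:45.
B but not A: 06:15–09:00, 09:45–11:15, 13:15–13:45, 15:15–16:00.
Combining gives A △ B.

06:15–09:00, 09:45–11:15, 12:30–12:45, 13:15–13:45, 15:15–16:00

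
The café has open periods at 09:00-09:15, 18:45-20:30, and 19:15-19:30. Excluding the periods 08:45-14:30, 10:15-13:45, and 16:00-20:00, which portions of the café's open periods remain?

20:00–20:30

First set merges to 09:00–09:15, 18:45–20:30.
Second set merges to 08:45–14:30, 16:00–20:00.
09:00–09:15 lies entirely inside B → drops out.
18:45–20:30 with B removed leaves 20:00–20:30.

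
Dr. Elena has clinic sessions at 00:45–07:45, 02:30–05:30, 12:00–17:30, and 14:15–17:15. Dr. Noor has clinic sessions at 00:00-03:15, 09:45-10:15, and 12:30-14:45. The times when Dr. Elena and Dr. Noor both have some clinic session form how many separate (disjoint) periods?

2

A, merged: 00:45–07:45, 12:00–17:30.
A ∩ B = 00:45–03:15, 12:30–14:45.
That is 2 disjoint pieces.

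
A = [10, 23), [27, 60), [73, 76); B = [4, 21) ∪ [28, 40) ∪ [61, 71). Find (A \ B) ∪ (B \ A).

A \ B = [21, 23), [27, 28), [40, 60), [73, 76).
B \ A = [4, 10), [61, 71).
Union of the two gives the symmetric difference.

[4, 10) ∪ [21, 23) ∪ [27, 28) ∪ [40, 60) ∪ [61, 71) ∪ [73, 76)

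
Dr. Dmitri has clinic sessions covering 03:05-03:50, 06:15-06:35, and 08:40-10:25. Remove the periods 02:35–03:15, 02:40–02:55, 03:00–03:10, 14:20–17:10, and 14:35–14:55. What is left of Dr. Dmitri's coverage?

03:15–03:50, 06:15–06:35, 08:40–10:25

Second set merges to 02:35–03:15, 14:20–17:10.
03:05–03:50 with B removed leaves 03:15–03:50.
06:15–06:35 is untouched.
08:40–10:25 is untouched.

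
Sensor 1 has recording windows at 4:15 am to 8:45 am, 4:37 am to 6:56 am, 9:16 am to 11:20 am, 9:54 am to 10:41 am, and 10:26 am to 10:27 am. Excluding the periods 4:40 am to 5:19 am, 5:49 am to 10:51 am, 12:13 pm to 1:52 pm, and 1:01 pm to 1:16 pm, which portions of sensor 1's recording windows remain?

4:15 am–4:40 am, 5:19 am–5:49 am, 10:51 am–11:20 am

A, merged: 4:15 am–8:45 am, 9:16 am–11:20 am.
B, merged: 4:40 am–5:19 am, 5:49 am–10:51 am, 12:13 pm–1:52 pm.
4:15 am–8:45 am minus B → 4:15 am–4:40 am, 5:19 am–5:49 am.
9:16 am–11:20 am minus B → 10:51 am–11:20 am.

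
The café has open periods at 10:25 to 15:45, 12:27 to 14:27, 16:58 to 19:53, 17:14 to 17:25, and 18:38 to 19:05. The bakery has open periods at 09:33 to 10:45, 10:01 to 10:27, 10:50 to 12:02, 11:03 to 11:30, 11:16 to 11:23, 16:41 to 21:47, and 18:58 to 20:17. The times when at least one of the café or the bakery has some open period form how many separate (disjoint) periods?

2

A, merged: 10:25–15:45, 16:58–19:53.
B, merged: 09:33–10:45, 10:50–12:02, 16:41–21:47.
A ∪ B = 09:33–15:45, 16:41–21:47.
That is 2 disjoint pieces.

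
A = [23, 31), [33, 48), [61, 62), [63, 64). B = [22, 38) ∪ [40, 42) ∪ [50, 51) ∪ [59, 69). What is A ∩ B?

[23, 31) ∪ [33, 38) ∪ [40, 42) ∪ [61, 62) ∪ [63, 64)

[23, 31) ∩ B → [23, 31).
[33, 48) ∩ B → [33, 38), [40, 42).
[61, 62) ∩ B → [61, 62).
[63, 64) ∩ B → [63, 64).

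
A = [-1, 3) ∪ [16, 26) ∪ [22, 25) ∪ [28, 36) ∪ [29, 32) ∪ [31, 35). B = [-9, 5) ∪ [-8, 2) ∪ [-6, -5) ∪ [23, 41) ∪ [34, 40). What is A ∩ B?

[-1, 3) ∪ [23, 26) ∪ [28, 36)

Merge the first list: [-1, 3), [16, 26), [28, 36).
Merge the second list: [-9, 5), [23, 41).
[-1, 3) meets the second set on [-1, 3).
[16, 26) meets the second set on [23, 26).
[28, 36) meets the second set on [28, 36).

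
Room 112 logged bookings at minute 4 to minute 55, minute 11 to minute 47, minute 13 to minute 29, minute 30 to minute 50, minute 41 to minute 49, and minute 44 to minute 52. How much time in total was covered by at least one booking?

51 minutes

Merged: minute 4 to minute 55.
Length: 51 minutes.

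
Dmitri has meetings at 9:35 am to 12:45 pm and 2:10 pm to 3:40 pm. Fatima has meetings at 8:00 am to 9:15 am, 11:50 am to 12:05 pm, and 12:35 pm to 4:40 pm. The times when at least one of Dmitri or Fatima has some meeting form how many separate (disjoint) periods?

2

A ∪ B = 8:00 am-9:15 am, 9:35 am-4:40 pm.
That is 2 disjoint pieces.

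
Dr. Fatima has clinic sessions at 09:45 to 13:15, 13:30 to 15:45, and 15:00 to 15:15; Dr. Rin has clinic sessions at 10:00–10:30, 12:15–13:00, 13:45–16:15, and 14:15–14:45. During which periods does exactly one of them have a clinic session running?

09:45-10:00, 10:30-12:15, 13:00-13:15, 13:30-13:45, 15:45-16:15

Merge the first list: 09:45-13:15, 13:30-15:45.
Merge the second list: 10:00-10:30, 12:15-13:00, 13:45-16:15.
A \ B = 09:45-10:00, 10:30-12:15, 13:00-13:15, 13:30-13:45.
B \ A = 15:45-16:15.
Union of the two gives the symmetric difference.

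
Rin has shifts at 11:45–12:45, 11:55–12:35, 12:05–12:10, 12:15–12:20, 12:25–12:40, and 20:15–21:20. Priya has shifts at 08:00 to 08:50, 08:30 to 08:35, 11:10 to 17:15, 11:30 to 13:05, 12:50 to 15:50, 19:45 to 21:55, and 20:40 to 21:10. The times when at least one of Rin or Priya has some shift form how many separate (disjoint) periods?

3

A, merged: 11:45–12:45, 20:15–21:20.
B, merged: 08:00–08:50, 11:10–17:15, 19:45–21:55.
A ∪ B = 08:00–08:50, 11:10–17:15, 19:45–21:55.
That is 3 disjoint pieces.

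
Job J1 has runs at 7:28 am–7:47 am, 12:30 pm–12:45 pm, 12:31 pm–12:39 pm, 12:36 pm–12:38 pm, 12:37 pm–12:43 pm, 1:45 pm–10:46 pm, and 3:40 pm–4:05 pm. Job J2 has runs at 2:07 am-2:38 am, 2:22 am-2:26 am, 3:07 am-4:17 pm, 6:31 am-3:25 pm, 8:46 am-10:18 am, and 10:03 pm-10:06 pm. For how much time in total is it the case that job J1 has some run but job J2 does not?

6 h 26 min

A, merged: 7:28 am–7:47 am, 12:30 pm–12:45 pm, 1:45 pm–10:46 pm.
B, merged: 2:07 am–2:38 am, 3:07 am–4:17 pm, 10:03 pm–10:06 pm.
A \ B = 4:17 pm–10:03 pm, 10:06 pm–10:46 pm.
Total: 5 h 46 min + 40 min = 6 h 26 min.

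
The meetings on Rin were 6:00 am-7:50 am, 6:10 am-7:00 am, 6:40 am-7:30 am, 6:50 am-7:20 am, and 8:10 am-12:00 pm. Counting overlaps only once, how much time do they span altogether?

5 h 40 min

Merged: 6:00 am–7:50 am, 8:10 am–12:00 pm.
Lengths: 1 h 50 min + 3 h 50 min = 5 h 40 min.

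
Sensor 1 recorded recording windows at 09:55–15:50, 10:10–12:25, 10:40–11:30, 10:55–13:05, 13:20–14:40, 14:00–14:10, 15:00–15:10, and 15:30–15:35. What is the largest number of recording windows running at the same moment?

At 10:55, 4 of the intervals are simultaneously active.
No point has more.

4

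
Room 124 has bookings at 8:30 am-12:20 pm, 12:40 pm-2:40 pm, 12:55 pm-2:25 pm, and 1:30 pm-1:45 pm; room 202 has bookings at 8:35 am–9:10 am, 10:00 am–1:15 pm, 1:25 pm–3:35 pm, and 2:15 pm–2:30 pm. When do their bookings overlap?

First set merges to 8:30 am–12:20 pm, 12:40 pm–2:40 pm.
Second set merges to 8:35 am–9:10 am, 10:00 am–1:15 pm, 1:25 pm–3:35 pm.
8:30 am–12:20 pm meets the second set on 8:35 am–9:10 am, 10:00 am–12:20 pm.
12:40 pm–2:40 pm meets the second set on 12:40 pm–1:15 pm, 1:25 pm–2:40 pm.

8:35 am–9:10 am, 10:00 am–12:20 pm, 12:40 pm–1:15 pm, 1:25 pm–2:40 pm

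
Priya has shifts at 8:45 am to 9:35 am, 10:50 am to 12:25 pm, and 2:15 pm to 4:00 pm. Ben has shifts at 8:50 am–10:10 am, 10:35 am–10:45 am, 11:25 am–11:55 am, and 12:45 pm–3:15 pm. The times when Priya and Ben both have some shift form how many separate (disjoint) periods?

A ∩ B = 8:50 am–9:35 am, 11:25 am–11:55 am, 2:15 pm–3:15 pm.
That is 3 disjoint pieces.

3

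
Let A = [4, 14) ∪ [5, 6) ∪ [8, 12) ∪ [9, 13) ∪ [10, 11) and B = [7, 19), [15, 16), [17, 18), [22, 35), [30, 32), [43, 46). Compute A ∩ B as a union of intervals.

[7, 14)

First set merges to [4, 14).
Second set merges to [7, 19), [22, 35), [43, 46).
[4, 14) overlaps B on [7, 14).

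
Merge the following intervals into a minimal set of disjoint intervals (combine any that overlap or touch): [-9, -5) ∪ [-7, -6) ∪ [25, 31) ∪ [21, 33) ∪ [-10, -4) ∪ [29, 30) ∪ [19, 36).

Sort by start: [-10, -4), [-9, -5), [-7, -6), [19, 36), [21, 33), [25, 31), [29, 30).
[-9, -5) overlaps/touches [-10, -4) → extend to [-10, -4).
[-7, -6) overlaps/touches [-10, -4) → extend to [-10, -4).
[19, 36) is disjoint → start new block.
[21, 33) overlaps/touches [19, 36) → extend to [19, 36).
[25, 31) overlaps/touches [19, 36) → extend to [19, 36).
[29, 30) overlaps/touches [19, 36) → extend to [19, 36).

[-10, -4) ∪ [19, 36)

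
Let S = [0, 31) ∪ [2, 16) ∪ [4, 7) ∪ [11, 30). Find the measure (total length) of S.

31

Merged: [0, 31).
Length: 31.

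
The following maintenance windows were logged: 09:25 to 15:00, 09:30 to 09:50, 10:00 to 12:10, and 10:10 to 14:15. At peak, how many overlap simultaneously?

Sweep endpoints in order; track running count of active intervals.
Peak of 3 reached at 10:10.

3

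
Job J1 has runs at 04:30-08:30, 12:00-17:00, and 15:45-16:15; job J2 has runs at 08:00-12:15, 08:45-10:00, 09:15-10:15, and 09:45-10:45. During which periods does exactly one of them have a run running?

First set merges to 04:30–08:30, 12:00–17:00.
Second set merges to 08:00–12:15.
A \ B = 04:30–08:00, 12:15–17:00.
B \ A = 08:30–12:00.
Union of the two gives the symmetric difference.

04:30–08:00, 08:30–12:00, 12:15–17:00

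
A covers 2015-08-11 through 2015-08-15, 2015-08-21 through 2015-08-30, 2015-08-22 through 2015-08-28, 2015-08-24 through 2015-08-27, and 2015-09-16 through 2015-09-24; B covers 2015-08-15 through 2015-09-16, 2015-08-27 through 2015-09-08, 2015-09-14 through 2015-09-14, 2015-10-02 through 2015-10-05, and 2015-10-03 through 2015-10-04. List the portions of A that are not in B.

A, merged: 2015-08-11 through 2015-08-15, 2015-08-21 through 2015-08-30, 2015-09-16 through 2015-09-24.
B, merged: 2015-08-15 through 2015-09-16, 2015-10-02 through 2015-10-05.
2015-08-11 through 2015-08-15 with B removed leaves 2015-08-11 through 2015-08-14.
2015-08-21 through 2015-08-30 lies entirely inside B → drops out.
2015-09-16 through 2015-09-24 with B removed leaves 2015-09-17 through 2015-09-24.

2015-08-11 through 2015-08-14, 2015-09-17 through 2015-09-24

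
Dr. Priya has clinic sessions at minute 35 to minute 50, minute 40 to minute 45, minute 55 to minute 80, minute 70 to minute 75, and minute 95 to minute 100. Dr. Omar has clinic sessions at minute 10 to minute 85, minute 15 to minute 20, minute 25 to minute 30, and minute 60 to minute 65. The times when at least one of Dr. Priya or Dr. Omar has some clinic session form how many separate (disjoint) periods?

First set merges to minute 35 to minute 50, minute 55 to minute 80, minute 95 to minute 100.
Second set merges to minute 10 to minute 85.
A ∪ B = minute 10 to minute 85, minute 95 to minute 100.
That is 2 disjoint pieces.

2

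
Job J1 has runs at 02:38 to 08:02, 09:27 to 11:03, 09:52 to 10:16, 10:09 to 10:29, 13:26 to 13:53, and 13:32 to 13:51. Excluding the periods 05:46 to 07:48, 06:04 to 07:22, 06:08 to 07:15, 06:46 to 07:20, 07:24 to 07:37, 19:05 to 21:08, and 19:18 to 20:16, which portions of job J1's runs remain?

A, merged: 02:38–08:02, 09:27–11:03, 13:26–13:53.
B, merged: 05:46–07:48, 19:05–21:08.
02:38–08:02 \ B = 02:38–05:46, 07:48–08:02.
09:27–11:03: nothing removed.
13:26–13:53: nothing removed.

02:38–05:46, 07:48–08:02, 09:27–11:03, 13:26–13:53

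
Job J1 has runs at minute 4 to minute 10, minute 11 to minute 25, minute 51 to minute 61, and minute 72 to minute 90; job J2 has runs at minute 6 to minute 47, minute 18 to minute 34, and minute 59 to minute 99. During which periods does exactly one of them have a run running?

Merge the second list: minute 6 to minute 47, minute 59 to minute 99.
A but not B: minute 4 to minute 6, minute 51 to minute 59.
B but not A: minute 10 to minute 11, minute 25 to minute 47, minute 61 to minute 72, minute 90 to minute 99.
Combining gives A △ B.

minute 4 to minute 6, minute 10 to minute 11, minute 25 to minute 47, minute 51 to minute 59, minute 61 to minute 72, minute 90 to minute 99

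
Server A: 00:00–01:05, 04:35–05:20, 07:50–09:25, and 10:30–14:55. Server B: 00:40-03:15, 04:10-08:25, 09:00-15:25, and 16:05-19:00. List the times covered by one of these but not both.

A \ B = 00:00-00:40, 08:25-09:00.
B \ A = 01:05-03:15, 04:10-04:35, 05:20-07:50, 09:25-10:30, 14:55-15:25, 16:05-19:00.
Union of the two gives the symmetric difference.

00:00-00:40, 01:05-03:15, 04:10-04:35, 05:20-07:50, 08:25-09:00, 09:25-10:30, 14:55-15:25, 16:05-19:00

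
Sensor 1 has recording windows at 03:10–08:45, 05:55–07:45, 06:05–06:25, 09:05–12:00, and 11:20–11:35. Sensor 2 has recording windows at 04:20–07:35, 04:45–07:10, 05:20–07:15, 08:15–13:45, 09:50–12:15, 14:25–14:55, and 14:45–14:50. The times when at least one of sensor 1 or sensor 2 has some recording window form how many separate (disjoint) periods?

A, merged: 03:10-08:45, 09:05-12:00.
B, merged: 04:20-07:35, 08:15-13:45, 14:25-14:55.
A ∪ B = 03:10-13:45, 14:25-14:55.
That is 2 disjoint pieces.

2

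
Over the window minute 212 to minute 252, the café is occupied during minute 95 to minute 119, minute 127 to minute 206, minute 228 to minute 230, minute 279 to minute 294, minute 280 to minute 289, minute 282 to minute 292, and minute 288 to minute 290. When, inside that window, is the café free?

minute 212 to minute 228, minute 230 to minute 252

After merging, the occupied span is minute 95 to minute 119, minute 127 to minute 206, minute 228 to minute 230, minute 279 to minute 294.
Uncovered inside minute 212 to minute 252: minute 212 to minute 228, minute 230 to minute 252.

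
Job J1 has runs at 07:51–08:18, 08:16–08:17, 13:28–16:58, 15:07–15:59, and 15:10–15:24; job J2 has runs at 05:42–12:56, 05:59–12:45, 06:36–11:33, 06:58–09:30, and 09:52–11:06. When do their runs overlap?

First set merges to 07:51–08:18, 13:28–16:58.
Second set merges to 05:42–12:56.
07:51–08:18 overlaps B on 07:51–08:18.
13:28–16:58 falls entirely outside B.

07:51–08:18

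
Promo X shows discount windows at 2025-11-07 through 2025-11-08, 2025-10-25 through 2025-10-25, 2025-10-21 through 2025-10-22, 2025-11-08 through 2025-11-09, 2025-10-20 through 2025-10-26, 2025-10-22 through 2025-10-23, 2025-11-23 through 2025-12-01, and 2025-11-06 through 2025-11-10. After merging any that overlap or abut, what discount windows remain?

2025-10-20 through 2025-10-26, 2025-11-06 through 2025-11-10, 2025-11-23 through 2025-12-01

Sort by start: 2025-10-20 through 2025-10-26, 2025-10-21 through 2025-10-22, 2025-10-22 through 2025-10-23, 2025-10-25 through 2025-10-25, 2025-11-06 through 2025-11-10, 2025-11-07 through 2025-11-08, 2025-11-08 through 2025-11-09, 2025-11-23 through 2025-12-01.
2025-10-21 through 2025-10-22 overlaps/touches 2025-10-20 through 2025-10-26 → extend to 2025-10-20 through 2025-10-26.
2025-10-22 through 2025-10-23 overlaps/touches 2025-10-20 through 2025-10-26 → extend to 2025-10-20 through 2025-10-26.
2025-10-25 through 2025-10-25 overlaps/touches 2025-10-20 through 2025-10-26 → extend to 2025-10-20 through 2025-10-26.
2025-11-06 through 2025-11-10 is disjoint → start new block.
2025-11-07 through 2025-11-08 overlaps/touches 2025-11-06 through 2025-11-10 → extend to 2025-11-06 through 2025-11-10.
2025-11-08 through 2025-11-09 overlaps/touches 2025-11-06 through 2025-11-10 → extend to 2025-11-06 through 2025-11-10.
2025-11-23 through 2025-12-01 is disjoint → start new block.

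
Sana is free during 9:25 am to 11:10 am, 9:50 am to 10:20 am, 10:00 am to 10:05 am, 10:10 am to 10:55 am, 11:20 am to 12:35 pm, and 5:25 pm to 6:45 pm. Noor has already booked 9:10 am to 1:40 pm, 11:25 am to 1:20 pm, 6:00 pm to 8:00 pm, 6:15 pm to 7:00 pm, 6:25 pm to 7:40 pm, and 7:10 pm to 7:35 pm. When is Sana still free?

5:25 pm–6:00 pm

A, merged: 9:25 am–11:10 am, 11:20 am–12:35 pm, 5:25 pm–6:45 pm.
B, merged: 9:10 am–1:40 pm, 6:00 pm–8:00 pm.
9:25 am–11:10 am: fully covered by B → removed.
11:20 am–12:35 pm: fully covered by B → removed.
5:25 pm–6:45 pm minus B → 5:25 pm–6:00 pm.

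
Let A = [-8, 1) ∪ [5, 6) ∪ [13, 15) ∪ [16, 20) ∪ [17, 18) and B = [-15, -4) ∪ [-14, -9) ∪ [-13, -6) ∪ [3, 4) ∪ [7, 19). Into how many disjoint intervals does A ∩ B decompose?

3

First set merges to [-8, 1), [5, 6), [13, 15), [16, 20).
Second set merges to [-15, -4), [3, 4), [7, 19).
A ∩ B = [-8, -4), [13, 15), [16, 19).
That is 3 disjoint pieces.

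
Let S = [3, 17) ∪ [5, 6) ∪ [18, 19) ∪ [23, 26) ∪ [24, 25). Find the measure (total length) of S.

Merged: [3, 17), [18, 19), [23, 26).
Lengths: 14 + 1 + 3 = 18.

18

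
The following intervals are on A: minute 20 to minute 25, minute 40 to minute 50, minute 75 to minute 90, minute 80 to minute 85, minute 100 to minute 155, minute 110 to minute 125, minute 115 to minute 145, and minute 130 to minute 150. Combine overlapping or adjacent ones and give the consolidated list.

minute 40 to minute 50 is disjoint → start new block.
minute 75 to minute 90 is disjoint → start new block.
minute 80 to minute 85 overlaps/touches minute 75 to minute 90 → extend to minute 75 to minute 90.
minute 100 to minute 155 is disjoint → start new block.
minute 110 to minute 125 overlaps/touches minute 100 to minute 155 → extend to minute 100 to minute 155.
minute 115 to minute 145 overlaps/touches minute 100 to minute 155 → extend to minute 100 to minute 155.
minute 130 to minute 150 overlaps/touches minute 100 to minute 155 → extend to minute 100 to minute 155.

minute 20 to minute 25, minute 40 to minute 50, minute 75 to minute 90, minute 100 to minute 155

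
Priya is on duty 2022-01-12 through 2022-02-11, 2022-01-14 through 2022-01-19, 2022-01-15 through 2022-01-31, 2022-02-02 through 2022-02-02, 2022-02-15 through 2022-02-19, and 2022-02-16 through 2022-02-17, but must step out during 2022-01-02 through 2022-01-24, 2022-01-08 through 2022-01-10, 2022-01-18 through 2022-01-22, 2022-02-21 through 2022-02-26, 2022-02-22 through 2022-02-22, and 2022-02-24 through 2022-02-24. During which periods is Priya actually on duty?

2022-01-25 through 2022-02-11, 2022-02-15 through 2022-02-19

A, merged: 2022-01-12 through 2022-02-11, 2022-02-15 through 2022-02-19.
B, merged: 2022-01-02 through 2022-01-24, 2022-02-21 through 2022-02-26.
2022-01-12 through 2022-02-11 \ B = 2022-01-25 through 2022-02-11.
2022-02-15 through 2022-02-19: nothing removed.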